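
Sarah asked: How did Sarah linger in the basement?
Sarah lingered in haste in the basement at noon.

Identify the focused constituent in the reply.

The wh-word "how" asks about the manner.
In the answer, "Sarah" and "in the basement" are given — repeated from the question.
"at noon" is also new, but it specifies the time, which is not what the question asks about — so it is not the focus.
The constituent filling the manner gap is "in haste"; that is the focus.

in haste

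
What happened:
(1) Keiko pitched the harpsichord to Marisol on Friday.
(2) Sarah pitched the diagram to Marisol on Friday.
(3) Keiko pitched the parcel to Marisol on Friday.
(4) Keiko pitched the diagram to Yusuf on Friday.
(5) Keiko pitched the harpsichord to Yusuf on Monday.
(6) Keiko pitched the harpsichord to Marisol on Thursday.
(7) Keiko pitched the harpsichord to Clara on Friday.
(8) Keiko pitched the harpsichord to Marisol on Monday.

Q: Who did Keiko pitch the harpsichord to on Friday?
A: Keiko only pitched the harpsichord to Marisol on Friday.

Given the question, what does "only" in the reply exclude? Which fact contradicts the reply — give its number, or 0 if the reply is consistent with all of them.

Answering "Who did ... to ...?" puts focus on the recipient — here, "Marisol".
"Only" then excludes alternative recipients while the background — same agent, thing, setting (Keiko / the harpsichord / on Friday) — is held fixed.
Fact (7) shares the background with a different recipient (Clara) — counterexample.
(Fact (3) would refute a reading with focus on the thing — but that is not what the question asks.)

7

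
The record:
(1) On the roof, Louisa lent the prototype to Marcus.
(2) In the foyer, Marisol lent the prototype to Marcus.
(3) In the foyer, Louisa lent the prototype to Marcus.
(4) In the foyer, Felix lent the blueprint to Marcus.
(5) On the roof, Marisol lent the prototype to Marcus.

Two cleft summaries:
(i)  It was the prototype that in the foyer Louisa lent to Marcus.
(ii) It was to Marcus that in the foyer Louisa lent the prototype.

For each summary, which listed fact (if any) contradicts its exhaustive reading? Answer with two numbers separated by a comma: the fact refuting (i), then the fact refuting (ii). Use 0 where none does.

(i): focus "the prototype". No fact shares same agent, recipient, setting (Louisa / Marcus / in the foyer) with a different thing. 0.
(ii): focus "Marcus". No fact shares same agent, thing, setting (Louisa / the prototype / in the foyer) with a different recipient. 0.

0, 0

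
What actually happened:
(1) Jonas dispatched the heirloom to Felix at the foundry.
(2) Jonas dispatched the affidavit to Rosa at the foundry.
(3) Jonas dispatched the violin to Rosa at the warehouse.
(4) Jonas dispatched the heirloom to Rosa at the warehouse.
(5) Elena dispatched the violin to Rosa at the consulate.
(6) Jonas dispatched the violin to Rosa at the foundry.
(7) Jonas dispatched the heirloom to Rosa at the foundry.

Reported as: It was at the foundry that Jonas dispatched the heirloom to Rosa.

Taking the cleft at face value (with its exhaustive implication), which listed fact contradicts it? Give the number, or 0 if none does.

Focus of the cleft: "at the foundry" (the setting). Presupposed background: same agent, thing, recipient (Jonas / the heirloom / Rosa).
Exhaustivity: at the foundry is the only setting satisfying that background.
But fact (4) also has same agent, thing, recipient (Jonas / the heirloom / Rosa), with setting = at the warehouse — so the exhaustive reading fails.

4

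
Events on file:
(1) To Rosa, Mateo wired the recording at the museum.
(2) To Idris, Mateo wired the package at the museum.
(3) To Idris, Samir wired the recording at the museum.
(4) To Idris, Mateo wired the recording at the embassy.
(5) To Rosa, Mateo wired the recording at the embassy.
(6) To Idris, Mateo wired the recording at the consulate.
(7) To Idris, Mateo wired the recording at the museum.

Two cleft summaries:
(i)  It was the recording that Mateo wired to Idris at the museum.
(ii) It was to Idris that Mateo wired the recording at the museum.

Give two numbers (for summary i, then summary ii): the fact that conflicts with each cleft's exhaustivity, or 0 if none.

2, 1

Summary (i) focuses "the recording" (the thing); background same agent, recipient, setting (Mateo / Idris / at the museum). Fact (2) matches that background with thing = the package — refutes (i).
Summary (ii) focuses "Idris" (the recipient); background same agent, thing, setting (Mateo / the recording / at the museum). Fact (1) matches that background with recipient = Rosa — refutes (ii).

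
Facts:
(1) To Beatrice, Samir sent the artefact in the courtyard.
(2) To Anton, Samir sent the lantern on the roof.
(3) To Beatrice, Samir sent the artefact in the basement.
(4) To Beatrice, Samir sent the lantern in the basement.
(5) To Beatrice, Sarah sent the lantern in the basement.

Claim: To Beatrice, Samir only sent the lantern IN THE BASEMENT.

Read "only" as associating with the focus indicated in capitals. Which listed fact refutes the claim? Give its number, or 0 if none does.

Focus (in capitals) is "in the basement" — the setting. "Only" excludes alternative settings while holding fixed Samir as agent and the lantern as thing and Beatrice as recipient.
Every other fact changes something in the background, not just the setting. Nothing refutes the claim.

0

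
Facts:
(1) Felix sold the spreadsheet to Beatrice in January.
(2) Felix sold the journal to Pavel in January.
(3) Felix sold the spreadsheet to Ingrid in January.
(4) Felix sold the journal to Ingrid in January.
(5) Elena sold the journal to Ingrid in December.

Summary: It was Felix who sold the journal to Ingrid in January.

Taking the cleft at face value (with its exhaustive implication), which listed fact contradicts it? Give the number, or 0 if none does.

The cleft puts "Felix" in focus and presupposes the open proposition with thing = the journal, recipient = Ingrid, setting = in January.
Exhaustivity: Felix is the only agent satisfying that background.
No listed fact matches the background with a different agent. Exhaustivity holds.

0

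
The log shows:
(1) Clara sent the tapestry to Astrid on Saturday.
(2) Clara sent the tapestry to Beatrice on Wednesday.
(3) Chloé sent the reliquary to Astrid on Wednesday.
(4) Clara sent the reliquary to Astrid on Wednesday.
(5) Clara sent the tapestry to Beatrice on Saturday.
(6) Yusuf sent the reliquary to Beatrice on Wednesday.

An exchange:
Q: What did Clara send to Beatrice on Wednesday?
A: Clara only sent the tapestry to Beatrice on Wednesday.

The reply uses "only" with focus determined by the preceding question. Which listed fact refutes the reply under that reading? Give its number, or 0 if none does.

Answering "What did ...?" puts focus on the thing — here, "the tapestry".
"Only" then excludes alternative things while the background — agent = Clara, recipient = Beatrice, setting = on Wednesday — is held fixed.
No listed fact shares that background with another thing. Nothing contradicts the reply.
(Fact (5) would refute a reading with focus on the setting — but that is not what the question asks.)

0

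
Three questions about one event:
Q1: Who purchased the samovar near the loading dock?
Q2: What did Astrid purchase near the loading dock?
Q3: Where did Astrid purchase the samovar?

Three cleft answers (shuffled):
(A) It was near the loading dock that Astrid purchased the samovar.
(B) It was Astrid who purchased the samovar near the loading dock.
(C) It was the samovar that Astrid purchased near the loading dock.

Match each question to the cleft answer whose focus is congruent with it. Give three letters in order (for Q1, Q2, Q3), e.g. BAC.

BCA

Q1 asks about the subject (agent); cleft (B) focuses "Astrid", which is the subject (agent) — so Q1 → B.
Q2 asks about the direct object; cleft (C) focuses "the samovar", which is the direct object — so Q2 → C.
Q3 asks about the location; cleft (A) focuses "near the loading dock", which is the location — so Q3 → A.
Mapping: Q1→B, Q2→C, Q3→A.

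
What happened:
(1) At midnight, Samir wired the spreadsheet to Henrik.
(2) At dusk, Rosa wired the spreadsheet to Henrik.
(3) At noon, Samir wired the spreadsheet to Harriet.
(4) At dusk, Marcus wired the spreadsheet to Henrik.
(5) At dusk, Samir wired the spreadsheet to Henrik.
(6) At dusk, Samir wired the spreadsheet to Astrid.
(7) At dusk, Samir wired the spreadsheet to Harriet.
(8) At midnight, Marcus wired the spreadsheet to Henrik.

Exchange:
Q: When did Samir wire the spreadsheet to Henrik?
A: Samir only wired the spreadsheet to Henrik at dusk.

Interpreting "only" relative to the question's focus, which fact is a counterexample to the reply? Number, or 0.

1

Answering "When did ...?" puts focus on the setting — here, "at dusk".
So "only" ranges over settings; the rest (Samir as agent and the spreadsheet as thing and Henrik as recipient) is presupposed.
Fact (1) shares the background with a different setting (at midnight) — counterexample.
(Fact (6) would refute a reading with focus on the recipient — but that is not what the question asks.)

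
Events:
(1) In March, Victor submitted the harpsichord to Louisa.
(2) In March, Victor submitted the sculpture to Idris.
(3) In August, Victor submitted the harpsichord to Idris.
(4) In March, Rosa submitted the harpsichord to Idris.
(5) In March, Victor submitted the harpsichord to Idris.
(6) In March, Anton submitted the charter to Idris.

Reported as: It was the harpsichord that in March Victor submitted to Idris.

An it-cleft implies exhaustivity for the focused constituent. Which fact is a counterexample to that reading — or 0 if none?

Focus of the cleft: "the harpsichord" (the thing). Presupposed background: Victor as agent and Idris as recipient and in March as setting.
Exhaustivity: the harpsichord is the only thing satisfying that background.
Fact (2) shares the background but with thing = the sculpture; exhaustivity is violated.

2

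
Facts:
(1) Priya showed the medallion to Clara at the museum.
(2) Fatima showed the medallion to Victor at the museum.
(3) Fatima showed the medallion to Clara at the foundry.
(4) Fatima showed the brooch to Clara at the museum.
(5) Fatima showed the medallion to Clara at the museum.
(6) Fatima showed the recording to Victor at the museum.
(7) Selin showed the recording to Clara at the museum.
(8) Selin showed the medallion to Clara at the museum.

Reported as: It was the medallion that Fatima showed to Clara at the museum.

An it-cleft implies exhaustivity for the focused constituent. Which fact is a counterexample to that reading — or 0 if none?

4

The cleft puts "the medallion" in focus and presupposes the open proposition with agent = Fatima, recipient = Clara, setting = at the museum.
The exhaustive reading says no other thing fits that background.
But fact (4) also has agent = Fatima, recipient = Clara, setting = at the museum, with thing = the brooch — so the exhaustive reading fails.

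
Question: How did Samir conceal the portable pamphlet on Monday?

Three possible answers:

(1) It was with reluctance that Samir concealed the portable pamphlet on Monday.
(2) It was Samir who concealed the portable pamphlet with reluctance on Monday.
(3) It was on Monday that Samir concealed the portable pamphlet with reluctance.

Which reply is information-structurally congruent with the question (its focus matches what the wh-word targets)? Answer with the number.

The question word "how" targets the manner.
Option (1) clefts "with reluctance" — that matches what the question asks about.
Option (2) clefts "Samir" — the subject (agent), not what was asked.
Option (3) clefts "on Monday" — the time, not what was asked.
So the congruent reply is (1).

1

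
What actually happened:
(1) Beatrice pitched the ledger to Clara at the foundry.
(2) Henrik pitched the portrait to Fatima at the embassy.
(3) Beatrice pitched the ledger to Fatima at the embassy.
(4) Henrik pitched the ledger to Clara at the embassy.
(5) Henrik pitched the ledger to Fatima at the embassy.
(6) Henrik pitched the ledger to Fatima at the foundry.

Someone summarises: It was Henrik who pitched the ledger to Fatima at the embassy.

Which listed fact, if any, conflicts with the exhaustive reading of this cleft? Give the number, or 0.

The cleft puts "Henrik" in focus and presupposes the open proposition with the ledger as thing and Fatima as recipient and at the embassy as setting.
The exhaustive reading says no other agent fits that background.
Fact (3) shares the background but with agent = Beatrice; exhaustivity is violated.

3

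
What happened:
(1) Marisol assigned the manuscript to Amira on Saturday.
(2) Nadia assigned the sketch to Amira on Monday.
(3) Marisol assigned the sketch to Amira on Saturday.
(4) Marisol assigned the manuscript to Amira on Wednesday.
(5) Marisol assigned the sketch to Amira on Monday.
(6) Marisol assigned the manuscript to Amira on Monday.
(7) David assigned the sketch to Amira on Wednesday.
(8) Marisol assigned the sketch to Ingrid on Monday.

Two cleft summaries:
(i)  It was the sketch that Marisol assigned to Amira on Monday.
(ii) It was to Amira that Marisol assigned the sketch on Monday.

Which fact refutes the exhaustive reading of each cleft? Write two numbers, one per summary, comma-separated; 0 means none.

(i): focus "the sketch". Looking for agent = Marisol, recipient = Amira, setting = on Monday with some other thing — fact (6) has the manuscript there. Refuted.
(ii): focus "Amira". Looking for agent = Marisol, thing = the sketch, setting = on Monday with some other recipient — fact (8) has Ingrid there. Refuted.

6, 8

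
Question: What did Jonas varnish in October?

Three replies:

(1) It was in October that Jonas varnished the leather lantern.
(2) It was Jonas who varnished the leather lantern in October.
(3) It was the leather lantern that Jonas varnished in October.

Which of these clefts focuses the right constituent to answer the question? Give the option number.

The question word "what" targets the direct object.
Option (1) clefts "in October" — the time, not what was asked.
Option (2) clefts "Jonas" — the subject (agent), not what was asked.
Option (3) clefts "the leather lantern" — that matches what the question asks about.
So the congruent reply is (3).

3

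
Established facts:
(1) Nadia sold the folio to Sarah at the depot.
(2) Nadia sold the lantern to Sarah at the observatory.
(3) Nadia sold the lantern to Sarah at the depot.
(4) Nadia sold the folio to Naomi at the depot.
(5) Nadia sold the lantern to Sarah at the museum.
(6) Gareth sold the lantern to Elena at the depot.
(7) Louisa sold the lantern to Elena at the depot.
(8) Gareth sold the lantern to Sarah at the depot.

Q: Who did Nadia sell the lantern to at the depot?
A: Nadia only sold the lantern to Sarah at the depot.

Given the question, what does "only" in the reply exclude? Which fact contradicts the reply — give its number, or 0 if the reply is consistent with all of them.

The question "Who did ... to ...?" targets the recipient, so in the reply the focus falls on "Sarah".
So "only" ranges over recipients; the rest (Nadia as agent and the lantern as thing and at the depot as setting) is presupposed.
No fact keeps Nadia as agent and the lantern as thing and at the depot as setting while changing the recipient; every other fact differs on something backgrounded. The reply stands.
(Fact (1) would refute a reading with focus on the thing — but that is not what the question asks.)

0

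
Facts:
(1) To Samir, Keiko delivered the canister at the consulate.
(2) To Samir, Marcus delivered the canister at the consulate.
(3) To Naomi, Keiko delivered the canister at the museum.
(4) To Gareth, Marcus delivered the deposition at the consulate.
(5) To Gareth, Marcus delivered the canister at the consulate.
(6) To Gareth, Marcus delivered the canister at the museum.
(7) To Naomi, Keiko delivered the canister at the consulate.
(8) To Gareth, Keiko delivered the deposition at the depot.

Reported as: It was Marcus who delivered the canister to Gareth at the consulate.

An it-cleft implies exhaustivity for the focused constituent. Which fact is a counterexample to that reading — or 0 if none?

0

Focus of the cleft: "Marcus" (the agent). Presupposed background: thing = the canister, recipient = Gareth, setting = at the consulate.
Exhaustivity: Marcus is the only agent satisfying that background.
Every other fact differs from the presupposition on some backgrounded slot, so none challenges the exhaustivity.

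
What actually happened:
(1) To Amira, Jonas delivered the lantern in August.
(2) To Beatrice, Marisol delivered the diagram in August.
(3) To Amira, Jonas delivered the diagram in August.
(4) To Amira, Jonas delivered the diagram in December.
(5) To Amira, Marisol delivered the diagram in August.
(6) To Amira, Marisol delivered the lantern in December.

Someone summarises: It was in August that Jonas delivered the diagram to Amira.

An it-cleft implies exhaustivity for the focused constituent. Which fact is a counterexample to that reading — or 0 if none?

4

The cleft puts "in August" in focus and presupposes the open proposition with same agent, thing, recipient (Jonas / the diagram / Amira).
The exhaustive reading says no other setting fits that background.
But fact (4) also has same agent, thing, recipient (Jonas / the diagram / Amira), with setting = in December — so the exhaustive reading fails.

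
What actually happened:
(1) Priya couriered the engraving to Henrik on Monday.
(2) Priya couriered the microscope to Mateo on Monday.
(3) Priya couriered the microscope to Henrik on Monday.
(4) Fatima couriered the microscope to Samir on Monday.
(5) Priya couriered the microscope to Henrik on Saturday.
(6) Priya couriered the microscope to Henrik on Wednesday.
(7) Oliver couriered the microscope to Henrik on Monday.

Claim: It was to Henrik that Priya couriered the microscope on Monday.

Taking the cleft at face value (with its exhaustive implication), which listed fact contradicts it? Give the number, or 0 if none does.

The cleft puts "Henrik" in focus and presupposes the open proposition with agent = Priya, thing = the microscope, setting = on Monday.
Exhaustivity: Henrik is the only recipient satisfying that background.
But fact (2) also has agent = Priya, thing = the microscope, setting = on Monday, with recipient = Mateo — so the exhaustive reading fails.

2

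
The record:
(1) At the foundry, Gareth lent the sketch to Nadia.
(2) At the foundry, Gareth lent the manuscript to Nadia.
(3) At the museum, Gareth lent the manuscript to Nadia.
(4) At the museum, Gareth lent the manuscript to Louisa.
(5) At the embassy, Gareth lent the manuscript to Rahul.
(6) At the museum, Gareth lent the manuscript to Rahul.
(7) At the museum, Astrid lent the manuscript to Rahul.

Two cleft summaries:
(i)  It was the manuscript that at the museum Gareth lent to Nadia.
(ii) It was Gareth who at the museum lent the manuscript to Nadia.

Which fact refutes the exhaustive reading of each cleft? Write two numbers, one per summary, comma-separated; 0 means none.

(i): focus "the manuscript". No fact shares Gareth as agent and Nadia as recipient and at the museum as setting with a different thing. 0.
(ii): focus "Gareth". No fact shares the manuscript as thing and Nadia as recipient and at the museum as setting with a different agent. 0.

0, 0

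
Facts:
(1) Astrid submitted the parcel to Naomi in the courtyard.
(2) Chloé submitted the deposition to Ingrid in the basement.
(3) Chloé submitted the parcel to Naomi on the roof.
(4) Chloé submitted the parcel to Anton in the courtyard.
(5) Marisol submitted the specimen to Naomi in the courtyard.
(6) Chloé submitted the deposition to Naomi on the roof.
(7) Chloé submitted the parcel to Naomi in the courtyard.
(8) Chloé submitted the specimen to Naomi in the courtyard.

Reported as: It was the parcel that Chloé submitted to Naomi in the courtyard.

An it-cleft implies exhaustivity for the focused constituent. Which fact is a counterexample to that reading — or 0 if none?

Focus of the cleft: "the parcel" (the thing). Presupposed background: same agent, recipient, setting (Chloé / Naomi / in the courtyard).
The exhaustive reading says no other thing fits that background.
But fact (8) also has same agent, recipient, setting (Chloé / Naomi / in the courtyard), with thing = the specimen — so the exhaustive reading fails.

8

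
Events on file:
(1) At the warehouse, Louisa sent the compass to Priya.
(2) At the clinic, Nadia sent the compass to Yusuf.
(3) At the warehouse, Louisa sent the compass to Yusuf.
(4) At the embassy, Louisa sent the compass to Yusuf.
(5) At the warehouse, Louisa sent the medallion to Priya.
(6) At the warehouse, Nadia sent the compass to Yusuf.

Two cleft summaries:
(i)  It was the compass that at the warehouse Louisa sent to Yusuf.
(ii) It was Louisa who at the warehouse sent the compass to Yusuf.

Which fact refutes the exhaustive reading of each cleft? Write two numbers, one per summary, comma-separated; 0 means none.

0, 6

(i): focus "the compass". No fact shares Louisa as agent and Yusuf as recipient and at the warehouse as setting with a different thing. 0.
(ii): focus "Louisa". Looking for the compass as thing and Yusuf as recipient and at the warehouse as setting with some other agent — fact (6) has Nadia there. Refuted.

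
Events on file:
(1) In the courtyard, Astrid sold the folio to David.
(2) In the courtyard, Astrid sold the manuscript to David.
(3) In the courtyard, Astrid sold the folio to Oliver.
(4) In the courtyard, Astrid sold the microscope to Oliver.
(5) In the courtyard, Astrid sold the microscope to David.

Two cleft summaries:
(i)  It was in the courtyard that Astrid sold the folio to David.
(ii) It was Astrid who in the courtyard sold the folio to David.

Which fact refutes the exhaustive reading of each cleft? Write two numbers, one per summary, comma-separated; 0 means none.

0, 0

Summary (i) focuses "in the courtyard" (the setting); background agent = Astrid, thing = the folio, recipient = David. No fact matches that background with a different setting, so 0.
Summary (ii) focuses "Astrid" (the agent); background thing = the folio, recipient = David, setting = in the courtyard. No fact matches that background with a different agent, so 0.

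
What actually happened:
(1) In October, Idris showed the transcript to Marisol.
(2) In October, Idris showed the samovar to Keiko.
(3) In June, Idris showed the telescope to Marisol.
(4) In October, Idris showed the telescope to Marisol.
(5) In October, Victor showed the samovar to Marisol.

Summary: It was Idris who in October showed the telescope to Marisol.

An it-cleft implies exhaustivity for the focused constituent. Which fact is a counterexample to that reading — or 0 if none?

The cleft puts "Idris" in focus and presupposes the open proposition with thing = the telescope, recipient = Marisol, setting = in October.
Exhaustivity: Idris is the only agent satisfying that background.
Every other fact differs from the presupposition on some backgrounded slot, so none challenges the exhaustivity.

0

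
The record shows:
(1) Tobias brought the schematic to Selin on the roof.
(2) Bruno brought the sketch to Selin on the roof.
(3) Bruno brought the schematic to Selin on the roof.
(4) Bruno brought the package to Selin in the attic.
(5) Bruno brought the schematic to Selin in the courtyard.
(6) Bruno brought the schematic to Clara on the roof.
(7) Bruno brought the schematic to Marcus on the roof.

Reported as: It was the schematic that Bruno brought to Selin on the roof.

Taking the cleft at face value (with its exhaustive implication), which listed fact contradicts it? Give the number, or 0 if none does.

The cleft puts "the schematic" in focus and presupposes the open proposition with agent = Bruno, recipient = Selin, setting = on the roof.
The exhaustive reading says no other thing fits that background.
Fact (2) shares the background but with thing = the sketch; exhaustivity is violated.

2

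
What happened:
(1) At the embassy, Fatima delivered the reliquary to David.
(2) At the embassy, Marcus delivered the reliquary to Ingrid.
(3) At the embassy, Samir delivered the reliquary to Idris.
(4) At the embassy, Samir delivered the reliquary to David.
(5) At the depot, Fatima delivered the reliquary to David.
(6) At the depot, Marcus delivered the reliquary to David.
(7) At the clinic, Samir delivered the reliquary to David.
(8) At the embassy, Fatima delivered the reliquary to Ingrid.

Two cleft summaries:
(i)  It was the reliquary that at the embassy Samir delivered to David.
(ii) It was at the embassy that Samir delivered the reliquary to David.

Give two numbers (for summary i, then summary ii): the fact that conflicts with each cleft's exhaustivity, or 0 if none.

0, 7

(i): focus "the reliquary". No fact shares Samir as agent and David as recipient and at the embassy as setting with a different thing. 0.
(ii): focus "at the embassy". Looking for Samir as agent and the reliquary as thing and David as recipient with some other setting — fact (7) has at the clinic there. Refuted.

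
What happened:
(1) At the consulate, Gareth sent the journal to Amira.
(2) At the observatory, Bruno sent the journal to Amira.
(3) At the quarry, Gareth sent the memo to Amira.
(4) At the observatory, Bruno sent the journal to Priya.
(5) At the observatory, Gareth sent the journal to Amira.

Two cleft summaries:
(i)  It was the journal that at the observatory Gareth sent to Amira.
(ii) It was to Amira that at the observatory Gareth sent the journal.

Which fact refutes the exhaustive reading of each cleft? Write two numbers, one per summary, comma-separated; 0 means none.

Summary (i) focuses "the journal" (the thing); background agent = Gareth, recipient = Amira, setting = at the observatory. No fact matches that background with a different thing, so 0.
Summary (ii) focuses "Amira" (the recipient); background agent = Gareth, thing = the journal, setting = at the observatory. No fact matches that background with a different recipient, so 0.

0, 0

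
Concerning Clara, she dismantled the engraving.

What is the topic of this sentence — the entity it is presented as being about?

Clara

The construction explicitly marks "Clara" as what the sentence is about — the topic.
The remainder of the clause is the comment (what is said about the topic).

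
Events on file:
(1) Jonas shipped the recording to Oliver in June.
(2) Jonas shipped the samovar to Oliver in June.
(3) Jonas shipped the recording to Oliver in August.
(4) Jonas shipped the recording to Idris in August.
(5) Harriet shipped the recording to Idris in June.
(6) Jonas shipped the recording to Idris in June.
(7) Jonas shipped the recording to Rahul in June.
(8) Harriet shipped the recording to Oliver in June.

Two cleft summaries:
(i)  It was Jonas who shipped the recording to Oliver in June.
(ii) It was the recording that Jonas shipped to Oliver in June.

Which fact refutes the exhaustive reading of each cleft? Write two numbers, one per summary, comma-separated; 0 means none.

8, 2

Summary (i) focuses "Jonas" (the agent); background the recording as thing and Oliver as recipient and in June as setting. Fact (8) matches that background with agent = Harriet — refutes (i).
Summary (ii) focuses "the recording" (the thing); background Jonas as agent and Oliver as recipient and in June as setting. Fact (2) matches that background with thing = the samovar — refutes (ii).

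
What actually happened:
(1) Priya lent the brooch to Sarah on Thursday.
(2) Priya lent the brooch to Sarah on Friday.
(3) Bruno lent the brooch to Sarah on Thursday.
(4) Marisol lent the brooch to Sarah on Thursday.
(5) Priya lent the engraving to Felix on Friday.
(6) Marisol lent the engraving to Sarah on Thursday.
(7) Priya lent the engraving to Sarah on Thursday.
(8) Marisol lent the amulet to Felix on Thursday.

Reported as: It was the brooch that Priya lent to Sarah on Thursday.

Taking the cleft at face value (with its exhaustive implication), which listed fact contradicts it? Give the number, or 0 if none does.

7

The cleft puts "the brooch" in focus and presupposes the open proposition with same agent, recipient, setting (Priya / Sarah / on Thursday).
Exhaustivity: the brooch is the only thing satisfying that background.
But fact (7) also has same agent, recipient, setting (Priya / Sarah / on Thursday), with thing = the engraving — so the exhaustive reading fails.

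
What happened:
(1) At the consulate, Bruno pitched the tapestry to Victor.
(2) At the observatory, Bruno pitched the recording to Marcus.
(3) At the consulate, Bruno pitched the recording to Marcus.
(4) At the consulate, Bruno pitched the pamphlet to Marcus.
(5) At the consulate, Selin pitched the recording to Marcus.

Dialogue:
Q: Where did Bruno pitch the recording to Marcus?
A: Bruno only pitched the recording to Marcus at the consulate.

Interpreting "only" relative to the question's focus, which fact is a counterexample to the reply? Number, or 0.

The question "Where did ...?" targets the setting, so in the reply the focus falls on "at the consulate".
So "only" ranges over settings; the rest (same agent, thing, recipient (Bruno / the recording / Marcus)) is presupposed.
Fact (2) shares the background with a different setting (at the observatory) — counterexample.
(Fact (4) would refute a reading with focus on the thing — but that is not what the question asks.)

2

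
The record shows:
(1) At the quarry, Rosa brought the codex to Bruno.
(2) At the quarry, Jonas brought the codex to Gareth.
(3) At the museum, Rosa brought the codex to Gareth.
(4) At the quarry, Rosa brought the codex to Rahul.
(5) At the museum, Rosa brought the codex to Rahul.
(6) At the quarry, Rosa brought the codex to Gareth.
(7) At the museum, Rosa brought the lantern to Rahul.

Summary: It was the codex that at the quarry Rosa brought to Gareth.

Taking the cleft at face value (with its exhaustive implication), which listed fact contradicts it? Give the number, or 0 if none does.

0

Focus of the cleft: "the codex" (the thing). Presupposed background: agent = Rosa, recipient = Gareth, setting = at the quarry.
Exhaustivity: the codex is the only thing satisfying that background.
No listed fact matches the background with a different thing. Exhaustivity holds.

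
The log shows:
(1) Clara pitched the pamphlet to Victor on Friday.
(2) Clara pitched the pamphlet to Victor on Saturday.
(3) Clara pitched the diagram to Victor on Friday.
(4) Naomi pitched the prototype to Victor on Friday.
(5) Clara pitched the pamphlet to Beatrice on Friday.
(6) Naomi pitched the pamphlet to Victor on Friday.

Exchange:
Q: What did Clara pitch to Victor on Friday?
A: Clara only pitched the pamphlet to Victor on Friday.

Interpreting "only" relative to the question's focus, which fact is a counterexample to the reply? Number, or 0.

Answering "What did ...?" puts focus on the thing — here, "the pamphlet".
"Only" then excludes alternative things while the background — same agent, recipient, setting (Clara / Victor / on Friday) — is held fixed.
Fact (3) shares the background with a different thing (the diagram) — counterexample.
(Fact (5) would refute a reading with focus on the recipient — but that is not what the question asks.)

3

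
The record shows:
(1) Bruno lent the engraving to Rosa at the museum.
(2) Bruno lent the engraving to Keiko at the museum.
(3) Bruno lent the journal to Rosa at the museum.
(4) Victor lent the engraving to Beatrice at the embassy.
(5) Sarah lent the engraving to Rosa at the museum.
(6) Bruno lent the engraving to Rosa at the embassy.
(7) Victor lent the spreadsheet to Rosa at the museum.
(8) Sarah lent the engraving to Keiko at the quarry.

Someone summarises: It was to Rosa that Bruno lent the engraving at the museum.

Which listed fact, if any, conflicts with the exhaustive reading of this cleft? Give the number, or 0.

Focus of the cleft: "Rosa" (the recipient). Presupposed background: agent = Bruno, thing = the engraving, setting = at the museum.
Exhaustivity: Rosa is the only recipient satisfying that background.
Fact (2) shares the background but with recipient = Keiko; exhaustivity is violated.

2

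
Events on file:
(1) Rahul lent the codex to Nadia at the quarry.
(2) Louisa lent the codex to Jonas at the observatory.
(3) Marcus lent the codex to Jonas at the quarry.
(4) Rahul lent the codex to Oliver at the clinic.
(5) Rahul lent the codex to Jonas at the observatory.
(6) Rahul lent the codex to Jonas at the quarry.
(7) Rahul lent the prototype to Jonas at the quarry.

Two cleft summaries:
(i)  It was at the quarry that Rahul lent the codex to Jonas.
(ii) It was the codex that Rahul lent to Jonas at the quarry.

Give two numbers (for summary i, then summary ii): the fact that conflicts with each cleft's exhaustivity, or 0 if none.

(i): focus "at the quarry". Looking for same agent, thing, recipient (Rahul / the codex / Jonas) with some other setting — fact (5) has at the observatory there. Refuted.
(ii): focus "the codex". Looking for same agent, recipient, setting (Rahul / Jonas / at the quarry) with some other thing — fact (7) has the prototype there. Refuted.

5, 7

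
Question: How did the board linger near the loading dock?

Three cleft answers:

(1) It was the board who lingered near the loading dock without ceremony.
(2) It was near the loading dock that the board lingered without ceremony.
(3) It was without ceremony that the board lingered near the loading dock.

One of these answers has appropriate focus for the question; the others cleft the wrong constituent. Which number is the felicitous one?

The question word "how" targets the manner.
Option (1) clefts "the board" — the subject (agent), not what was asked.
Option (2) clefts "near the loading dock" — the location, not what was asked.
Option (3) clefts "without ceremony" — that matches what the question asks about.
So the congruent reply is (3).

3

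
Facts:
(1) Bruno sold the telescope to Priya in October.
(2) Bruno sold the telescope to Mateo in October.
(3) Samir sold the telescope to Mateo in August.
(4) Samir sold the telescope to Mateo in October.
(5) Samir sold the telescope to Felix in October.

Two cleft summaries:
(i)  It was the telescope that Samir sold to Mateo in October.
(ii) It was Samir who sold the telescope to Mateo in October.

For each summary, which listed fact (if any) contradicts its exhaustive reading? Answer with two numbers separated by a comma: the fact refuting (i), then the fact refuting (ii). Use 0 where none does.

(i): focus "the telescope". No fact shares Samir as agent and Mateo as recipient and in October as setting with a different thing. 0.
(ii): focus "Samir". Looking for the telescope as thing and Mateo as recipient and in October as setting with some other agent — fact (2) has Bruno there. Refuted.

0, 2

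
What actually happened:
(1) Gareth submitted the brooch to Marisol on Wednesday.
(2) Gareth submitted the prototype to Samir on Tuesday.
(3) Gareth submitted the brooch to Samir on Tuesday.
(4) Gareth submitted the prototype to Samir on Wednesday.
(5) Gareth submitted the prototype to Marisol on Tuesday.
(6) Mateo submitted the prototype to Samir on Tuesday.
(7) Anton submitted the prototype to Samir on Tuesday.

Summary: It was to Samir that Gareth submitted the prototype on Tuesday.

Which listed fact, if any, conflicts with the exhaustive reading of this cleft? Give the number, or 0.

Focus of the cleft: "Samir" (the recipient). Presupposed background: Gareth as agent and the prototype as thing and on Tuesday as setting.
The exhaustive reading says no other recipient fits that background.
But fact (5) also has Gareth as agent and the prototype as thing and on Tuesday as setting, with recipient = Marisol — so the exhaustive reading fails.

5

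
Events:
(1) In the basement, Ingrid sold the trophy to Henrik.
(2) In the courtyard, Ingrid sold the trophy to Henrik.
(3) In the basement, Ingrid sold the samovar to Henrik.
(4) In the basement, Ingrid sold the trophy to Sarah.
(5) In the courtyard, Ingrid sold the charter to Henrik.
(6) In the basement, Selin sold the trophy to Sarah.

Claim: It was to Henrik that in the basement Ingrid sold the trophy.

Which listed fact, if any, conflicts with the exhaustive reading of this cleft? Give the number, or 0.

Focus of the cleft: "Henrik" (the recipient). Presupposed background: same agent, thing, setting (Ingrid / the trophy / in the basement).
The exhaustive reading says no other recipient fits that background.
But fact (4) also has same agent, thing, setting (Ingrid / the trophy / in the basement), with recipient = Sarah — so the exhaustive reading fails.

4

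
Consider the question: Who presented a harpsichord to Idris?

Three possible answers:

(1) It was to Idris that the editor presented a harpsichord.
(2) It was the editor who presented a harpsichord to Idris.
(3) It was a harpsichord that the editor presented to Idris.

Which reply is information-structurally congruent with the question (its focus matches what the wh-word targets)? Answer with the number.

2

The question word "who" targets the subject (agent).
Option (1) clefts "to Idris" — the recipient, not what was asked.
Option (2) clefts "the editor" — that matches what the question asks about.
Option (3) clefts "a harpsichord" — the direct object, not what was asked.
So the congruent reply is (2).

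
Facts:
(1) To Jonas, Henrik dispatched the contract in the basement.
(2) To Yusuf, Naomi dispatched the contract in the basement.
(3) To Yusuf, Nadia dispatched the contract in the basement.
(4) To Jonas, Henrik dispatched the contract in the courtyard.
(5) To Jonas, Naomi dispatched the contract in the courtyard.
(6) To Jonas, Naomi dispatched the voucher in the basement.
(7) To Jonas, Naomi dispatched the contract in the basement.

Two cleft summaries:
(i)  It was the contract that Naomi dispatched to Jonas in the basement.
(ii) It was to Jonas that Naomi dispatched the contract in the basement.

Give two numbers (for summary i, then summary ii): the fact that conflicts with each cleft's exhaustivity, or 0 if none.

6, 2

Summary (i) focuses "the contract" (the thing); background agent = Naomi, recipient = Jonas, setting = in the basement. Fact (6) matches that background with thing = the voucher — refutes (i).
Summary (ii) focuses "Jonas" (the recipient); background agent = Naomi, thing = the contract, setting = in the basement. Fact (2) matches that background with recipient = Yusuf — refutes (ii).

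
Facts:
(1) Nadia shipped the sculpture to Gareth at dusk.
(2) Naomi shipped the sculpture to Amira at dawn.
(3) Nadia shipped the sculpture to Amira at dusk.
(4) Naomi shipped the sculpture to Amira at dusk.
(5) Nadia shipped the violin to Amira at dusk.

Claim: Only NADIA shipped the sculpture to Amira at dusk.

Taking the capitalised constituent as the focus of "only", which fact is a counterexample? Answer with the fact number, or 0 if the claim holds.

4

Focus (in capitals) is "Nadia" — the agent. "Only" excludes alternative agents while holding fixed same thing, recipient, setting (the sculpture / Amira / at dusk).
Fact (4) matches on same thing, recipient, setting (the sculpture / Amira / at dusk), but has agent = Naomi instead. That refutes the claim.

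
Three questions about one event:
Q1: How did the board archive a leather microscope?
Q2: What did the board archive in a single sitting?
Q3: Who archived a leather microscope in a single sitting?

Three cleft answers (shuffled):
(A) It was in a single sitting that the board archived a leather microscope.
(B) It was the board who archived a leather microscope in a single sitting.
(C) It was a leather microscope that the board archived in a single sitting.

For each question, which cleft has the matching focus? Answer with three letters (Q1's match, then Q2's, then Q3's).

Q1 asks about the manner; cleft (A) focuses "in a single sitting", which is the manner — so Q1 → A.
Q2 asks about the direct object; cleft (C) focuses "a leather microscope", which is the direct object — so Q2 → C.
Q3 asks about the subject (agent); cleft (B) focuses "the board", which is the subject (agent) — so Q3 → B.
Mapping: Q1→A, Q2→C, Q3→B.

ACB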